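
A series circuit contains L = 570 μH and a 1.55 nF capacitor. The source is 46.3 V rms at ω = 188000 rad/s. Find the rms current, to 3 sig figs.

X_L = ωL = 107 Ω
X_C = 1/(ωC) = 3430 Ω
Net reactance X = X_L − X_C = -3320 Ω
Z = − j3320 Ω
|Z| = √(0² + 3320²) = 3320 Ω
I = V/|Z| = 46.3/3320 = 13.9 mA

13.9 mA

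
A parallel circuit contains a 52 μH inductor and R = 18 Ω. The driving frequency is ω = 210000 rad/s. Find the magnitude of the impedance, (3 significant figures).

9.34 Ω

X_L = ωL = 10.9 Ω
Parallel: admittances add. Y = 1/R + 1/(jωL)
Y = (0.0556 − j0.0916) S
|Y| = 0.107 S → |Z| = 1/|Y| = 9.34 Ω, ∠Z = −∠Y = 58.8°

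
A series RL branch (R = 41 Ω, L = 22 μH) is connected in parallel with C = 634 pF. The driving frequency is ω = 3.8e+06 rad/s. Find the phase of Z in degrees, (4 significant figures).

X_L = ωL = 83.60 Ω
X_C = 1/(ωC) = 415.1 Ω
Branch 1 (R+jX_L): Z₁ = 41.00 + j83.60 Ω, |Z₁| = 93.11 Ω
Branch 2 (−jX_C): Z₂ = −j415.1 Ω
Parallel: Z = Z₁Z₂/(Z₁+Z₂), |Z| = 115.7 Ω, ∠Z = 56.82°

56.82°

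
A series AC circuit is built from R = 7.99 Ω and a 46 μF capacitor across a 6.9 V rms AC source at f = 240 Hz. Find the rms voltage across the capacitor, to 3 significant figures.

6.04 V

ω = 2πf = 1508 rad/s
X_C = 1/(ωC) = 14.4 Ω
Z = 7.99 − j14.4 Ω
|Z| = √(7.99² + 14.4²) = 16.5 Ω
I = V/|Z| = 419 mA
V_C = I·|Z_C| = 0.419 × 14.4 = 6.04 V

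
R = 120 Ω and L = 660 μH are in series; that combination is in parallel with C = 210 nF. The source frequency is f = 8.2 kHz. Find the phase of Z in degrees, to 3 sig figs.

ω = 2πf = 51520 rad/s
X_L = ωL = 34.0 Ω
X_C = 1/(ωC) = 92.4 Ω
Branch 1 (R+jX_L): Z₁ = 120 + j34.0 Ω, |Z₁| = 125 Ω
Branch 2 (−jX_C): Z₂ = −j92.4 Ω
Parallel: Z = Z₁Z₂/(Z₁+Z₂), |Z| = 86.4 Ω, ∠Z = -48.2°

-48.2°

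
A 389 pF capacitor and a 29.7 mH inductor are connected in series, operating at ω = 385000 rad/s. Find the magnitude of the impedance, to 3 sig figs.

4760 Ω

X_L = ωL = 11400 Ω
X_C = 1/(ωC) = 6680 Ω
Net reactance X = X_L − X_C = 4760 Ω
Z = j4760 Ω
|Z| = √(0² + 4760²) = 4760 Ω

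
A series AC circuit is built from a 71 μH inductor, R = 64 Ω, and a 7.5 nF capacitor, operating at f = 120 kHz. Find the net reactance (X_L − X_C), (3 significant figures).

-123 Ω

ω = 2πf = 754000 rad/s
X_L = ωL = 53.5 Ω
X_C = 1/(ωC) = 177 Ω
X = 53.5 − 177 = -123 Ω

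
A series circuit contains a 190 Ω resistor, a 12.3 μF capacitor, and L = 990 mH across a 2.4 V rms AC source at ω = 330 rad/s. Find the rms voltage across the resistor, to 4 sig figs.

2.211 V

X_L = ωL = 326.7 Ω
X_C = 1/(ωC) = 246.4 Ω
Net reactance X = X_L − X_C = 80.33 Ω
Z = 190.0 + j80.33 Ω
|Z| = √(190.0² + 80.33²) = 206.3 Ω
I = V/|Z| = 11.63 mA
V_R = I·|Z_R| = 0.01163 × 190.0 = 2.211 V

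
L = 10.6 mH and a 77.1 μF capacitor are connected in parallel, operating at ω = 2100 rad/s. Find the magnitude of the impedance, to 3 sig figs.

X_L = ωL = 22.3 Ω
X_C = 1/(ωC) = 6.18 Ω
Parallel: admittances add. Y = 1/(jωL) + jωC
Y = (0 + j0.117) S
|Y| = 0.117 S → |Z| = 1/|Y| = 8.55 Ω, ∠Z = −∠Y = -90.0°

8.55 Ω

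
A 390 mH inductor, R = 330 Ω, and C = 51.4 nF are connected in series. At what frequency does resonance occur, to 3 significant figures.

ω₀ = 1/√(LC) = 1/√(0.39 × 5.14e-08) = 7063 rad/s
f₀ = ω₀/(2π) = 1.12 kHz

1.12 kHz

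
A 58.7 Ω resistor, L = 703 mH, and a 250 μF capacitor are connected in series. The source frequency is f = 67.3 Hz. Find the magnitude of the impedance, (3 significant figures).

294 Ω

ω = 2πf = 422.9 rad/s
X_L = ωL = 297 Ω
X_C = 1/(ωC) = 9.46 Ω
Net reactance X = X_L − X_C = 288 Ω
Z = 58.7 + j288 Ω
|Z| = √(58.7² + 288²) = 294 Ω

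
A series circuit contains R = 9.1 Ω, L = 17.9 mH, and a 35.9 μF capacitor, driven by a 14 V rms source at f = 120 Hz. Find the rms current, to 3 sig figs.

ω = 2πf = 754.0 rad/s
X_L = ωL = 13.5 Ω
X_C = 1/(ωC) = 36.9 Ω
Net reactance X = X_L − X_C = -23.4 Ω
Z = 9.10 − j23.4 Ω
|Z| = √(9.10² + 23.4²) = 25.2 Ω
I = V/|Z| = 14/25.2 = 557 mA

557 mA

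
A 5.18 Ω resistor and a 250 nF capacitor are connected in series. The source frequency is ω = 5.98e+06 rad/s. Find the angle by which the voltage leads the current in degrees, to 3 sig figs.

-7.36°

X_C = 1/(ωC) = 0.669 Ω
Z = 5.18 − j0.669 Ω
|Z| = √(5.18² + 0.669²) = 5.22 Ω
∠Z = arctan(-0.669/5.18) = -7.36°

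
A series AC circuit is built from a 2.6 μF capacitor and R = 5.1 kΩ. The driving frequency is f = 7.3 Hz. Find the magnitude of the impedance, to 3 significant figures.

9810 Ω

ω = 2πf = 45.87 rad/s
X_C = 1/(ωC) = 8390 Ω
Z = 5100 − j8390 Ω
|Z| = √(5100² + 8390²) = 9810 Ω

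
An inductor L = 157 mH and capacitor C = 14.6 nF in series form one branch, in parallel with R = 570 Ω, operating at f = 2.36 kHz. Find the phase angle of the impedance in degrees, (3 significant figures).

ω = 2πf = 14830 rad/s
X_L = ωL = 2330 Ω
X_C = 1/(ωC) = 4620 Ω
Branch 1: Z₁ = R = 570 Ω
Branch 2 (series LC): Z₂ = j(X_L − X_C) = −j2290 Ω
Parallel: Z = Z₁Z₂/(Z₁+Z₂), |Z| = 553 Ω, ∠Z = -14.0°

-14.0°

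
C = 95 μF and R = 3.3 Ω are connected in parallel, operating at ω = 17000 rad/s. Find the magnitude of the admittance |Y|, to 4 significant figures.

1.643 S

X_C = 1/(ωC) = 0.6192 Ω
Parallel: admittances add. Y = 1/R + jωC
Y = (0.3030 + j1.615) S
|Y| = 1.643 S → |Z| = 1/|Y| = 0.6086 Ω, ∠Z = −∠Y = -79.37°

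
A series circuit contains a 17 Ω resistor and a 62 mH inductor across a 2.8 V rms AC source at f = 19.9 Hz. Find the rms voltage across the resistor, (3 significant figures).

ω = 2πf = 125.0 rad/s
X_L = ωL = 7.75 Ω
Z = 17.0 + j7.75 Ω
|Z| = √(17.0² + 7.75²) = 18.7 Ω
I = V/|Z| = 150 mA
V_R = I·|Z_R| = 0.150 × 17.0 = 2.55 V

2.55 V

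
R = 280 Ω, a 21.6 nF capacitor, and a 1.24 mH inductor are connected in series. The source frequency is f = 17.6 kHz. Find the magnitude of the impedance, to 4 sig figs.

397.1 Ω

ω = 2πf = 110600 rad/s
X_L = ωL = 137.1 Ω
X_C = 1/(ωC) = 418.7 Ω
Net reactance X = X_L − X_C = -281.5 Ω
Z = 280.0 − j281.5 Ω
|Z| = √(280.0² + 281.5²) = 397.1 Ω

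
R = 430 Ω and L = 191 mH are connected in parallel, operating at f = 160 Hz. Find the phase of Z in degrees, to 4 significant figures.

ω = 2πf = 1005 rad/s
X_L = ωL = 192.0 Ω
Parallel: admittances add. Y = 1/R + 1/(jωL)
Y = (0.002326 − j0.005208) S
|Y| = 0.005704 S → |Z| = 1/|Y| = 175.3 Ω, ∠Z = −∠Y = 65.94°

65.94°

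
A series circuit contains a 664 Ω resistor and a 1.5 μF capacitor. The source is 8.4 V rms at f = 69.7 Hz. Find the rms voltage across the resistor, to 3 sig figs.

3.36 V

ω = 2πf = 437.9 rad/s
X_C = 1/(ωC) = 1520 Ω
Z = 664 − j1520 Ω
|Z| = √(664² + 1520²) = 1660 Ω
I = V/|Z| = 5.06 mA
V_R = I·|Z_R| = 0.00506 × 664 = 3.36 V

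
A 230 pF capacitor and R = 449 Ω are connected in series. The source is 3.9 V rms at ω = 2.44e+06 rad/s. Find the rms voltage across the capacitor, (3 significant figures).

X_C = 1/(ωC) = 1780 Ω
Z = 449 − j1780 Ω
|Z| = √(449² + 1780²) = 1840 Ω
I = V/|Z| = 2.12 mA
V_C = I·|Z_C| = 0.00212 × 1780 = 3.78 V

3.78 V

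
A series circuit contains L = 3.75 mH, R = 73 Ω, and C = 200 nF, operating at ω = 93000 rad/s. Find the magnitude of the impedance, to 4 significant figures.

X_L = ωL = 348.8 Ω
X_C = 1/(ωC) = 53.76 Ω
Net reactance X = X_L − X_C = 295.0 Ω
Z = 73.00 + j295.0 Ω
|Z| = √(73.00² + 295.0²) = 303.9 Ω

303.9 Ω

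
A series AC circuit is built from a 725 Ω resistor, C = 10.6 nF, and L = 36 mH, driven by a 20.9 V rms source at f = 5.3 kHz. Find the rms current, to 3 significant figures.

ω = 2πf = 33300 rad/s
X_L = ωL = 1200 Ω
X_C = 1/(ωC) = 2830 Ω
Net reactance X = X_L − X_C = -1630 Ω
Z = 725 − j1630 Ω
|Z| = √(725² + 1630²) = 1790 Ω
I = V/|Z| = 20.9/1790 = 11.7 mA

11.7 mA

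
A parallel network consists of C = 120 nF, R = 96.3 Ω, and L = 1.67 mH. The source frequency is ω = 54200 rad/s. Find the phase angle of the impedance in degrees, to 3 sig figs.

X_L = ωL = 90.5 Ω
X_C = 1/(ωC) = 154 Ω
Parallel: admittances add. Y = 1/R + 1/(jωL) + jωC
Y = (0.0104 − j0.00454) S
|Y| = 0.0113 S → |Z| = 1/|Y| = 88.2 Ω, ∠Z = −∠Y = 23.6°

23.6°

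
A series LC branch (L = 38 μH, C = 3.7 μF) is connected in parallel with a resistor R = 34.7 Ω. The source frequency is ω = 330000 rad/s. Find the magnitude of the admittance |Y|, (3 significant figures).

X_L = ωL = 12.5 Ω
X_C = 1/(ωC) = 0.819 Ω
Branch 1: Z₁ = R = 34.7 Ω
Branch 2 (series LC): Z₂ = j(X_L − X_C) = j11.7 Ω
Parallel: Z = Z₁Z₂/(Z₁+Z₂), |Z| = 11.1 Ω, ∠Z = 71.3°
|Y| = 1/|Z| = 90.1 mS

90.1 mS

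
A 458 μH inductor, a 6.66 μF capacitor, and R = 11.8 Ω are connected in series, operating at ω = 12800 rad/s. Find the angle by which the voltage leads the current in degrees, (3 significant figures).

X_L = ωL = 5.86 Ω
X_C = 1/(ωC) = 11.7 Ω
Net reactance X = X_L − X_C = -5.87 Ω
Z = 11.8 − j5.87 Ω
|Z| = √(11.8² + 5.87²) = 13.2 Ω
∠Z = arctan(-5.87/11.8) = -26.4°

-26.4°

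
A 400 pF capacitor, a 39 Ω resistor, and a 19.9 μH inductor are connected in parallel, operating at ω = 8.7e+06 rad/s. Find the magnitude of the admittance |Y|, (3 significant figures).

25.7 mS

X_L = ωL = 173 Ω
X_C = 1/(ωC) = 287 Ω
Parallel: admittances add. Y = 1/R + 1/(jωL) + jωC
Y = (0.0256 − j0.00230) S
|Y| = 0.0257 S → |Z| = 1/|Y| = 38.8 Ω, ∠Z = −∠Y = 5.12°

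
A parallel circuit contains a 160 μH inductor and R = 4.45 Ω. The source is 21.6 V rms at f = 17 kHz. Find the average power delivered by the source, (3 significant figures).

105 W

ω = 2πf = 106800 rad/s
X_L = ωL = 17.1 Ω
Parallel: admittances add. Y = 1/R + 1/(jωL)
Y = (0.225 − j0.0585) S
|Y| = 0.232 S → |Z| = 1/|Y| = 4.31 Ω, ∠Z = −∠Y = 14.6°
I = V/|Z| = 5.02 A
P = VI cos φ = 21.6 × 5.02 × cos(14.6°) = 105 W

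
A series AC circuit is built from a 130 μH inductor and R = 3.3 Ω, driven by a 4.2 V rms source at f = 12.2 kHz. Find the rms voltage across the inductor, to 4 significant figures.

ω = 2πf = 76650 rad/s
X_L = ωL = 9.965 Ω
Z = 3.300 + j9.965 Ω
|Z| = √(3.300² + 9.965²) = 10.50 Ω
I = V/|Z| = 400.1 mA
V_L = I·|Z_L| = 0.4001 × 9.965 = 3.987 V

3.987 V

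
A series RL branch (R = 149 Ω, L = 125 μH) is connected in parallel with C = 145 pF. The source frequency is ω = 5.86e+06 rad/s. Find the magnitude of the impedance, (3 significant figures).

X_L = ωL = 732 Ω
X_C = 1/(ωC) = 1180 Ω
Branch 1 (R+jX_L): Z₁ = 149 + j732 Ω, |Z₁| = 748 Ω
Branch 2 (−jX_C): Z₂ = −j1180 Ω
Parallel: Z = Z₁Z₂/(Z₁+Z₂), |Z| = 1880 Ω, ∠Z = 60.0°

1880 Ω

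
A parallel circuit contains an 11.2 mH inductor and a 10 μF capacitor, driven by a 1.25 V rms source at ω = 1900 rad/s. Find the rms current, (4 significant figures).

34.99 mA

X_L = ωL = 21.28 Ω
X_C = 1/(ωC) = 52.63 Ω
Parallel: admittances add. Y = 1/(jωL) + jωC
Y = (0 − j0.02799) S
|Y| = 0.02799 S → |Z| = 1/|Y| = 35.72 Ω, ∠Z = −∠Y = 90.00°
I = V/|Z| = 1.25/35.72 = 34.99 mA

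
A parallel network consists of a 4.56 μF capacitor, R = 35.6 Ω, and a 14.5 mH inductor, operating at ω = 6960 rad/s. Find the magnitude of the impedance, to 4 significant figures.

X_L = ωL = 100.9 Ω
X_C = 1/(ωC) = 31.51 Ω
Parallel: admittances add. Y = 1/R + 1/(jωL) + jωC
Y = (0.02809 + j0.02183) S
|Y| = 0.03557 S → |Z| = 1/|Y| = 28.11 Ω, ∠Z = −∠Y = -37.85°

28.11 Ω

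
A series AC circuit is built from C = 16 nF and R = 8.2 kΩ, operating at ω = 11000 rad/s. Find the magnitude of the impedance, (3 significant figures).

X_C = 1/(ωC) = 5680 Ω
Z = 8200 − j5680 Ω
|Z| = √(8200² + 5680²) = 9980 Ω

9980 Ω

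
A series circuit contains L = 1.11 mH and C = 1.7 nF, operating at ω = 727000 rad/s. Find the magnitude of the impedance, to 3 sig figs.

2.16 Ω

X_L = ωL = 807 Ω
X_C = 1/(ωC) = 809 Ω
Net reactance X = X_L − X_C = -2.16 Ω
Z = − j2.16 Ω
|Z| = √(0² + 2.16²) = 2.16 Ω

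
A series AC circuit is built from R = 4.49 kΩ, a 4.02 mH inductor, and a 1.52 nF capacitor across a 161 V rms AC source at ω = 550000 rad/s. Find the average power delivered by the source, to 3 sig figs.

5.49 W

X_L = ωL = 2210 Ω
X_C = 1/(ωC) = 1200 Ω
Net reactance X = X_L − X_C = 1010 Ω
Z = 4490 + j1010 Ω
|Z| = √(4490² + 1010²) = 4600 Ω
∠Z = arctan(1010/4490) = 12.7°
I = V/|Z| = 35.0 mA
P = VI cos φ = 161 × 0.0350 × cos(12.7°) = 5.49 W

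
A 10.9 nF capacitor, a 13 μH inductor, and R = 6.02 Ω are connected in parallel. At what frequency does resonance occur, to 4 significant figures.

ω₀ = 1/√(LC) = 1/√(1.3e-05 × 1.09e-08) = 2.657e+06 rad/s
f₀ = ω₀/(2π) = 422.8 kHz

422.8 kHz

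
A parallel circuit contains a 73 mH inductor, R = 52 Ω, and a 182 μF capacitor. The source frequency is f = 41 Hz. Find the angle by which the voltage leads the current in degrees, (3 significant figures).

18.1°

ω = 2πf = 257.6 rad/s
X_L = ωL = 18.8 Ω
X_C = 1/(ωC) = 21.3 Ω
Parallel: admittances add. Y = 1/R + 1/(jωL) + jωC
Y = (0.0192 − j0.00629) S
|Y| = 0.0202 S → |Z| = 1/|Y| = 49.4 Ω, ∠Z = −∠Y = 18.1°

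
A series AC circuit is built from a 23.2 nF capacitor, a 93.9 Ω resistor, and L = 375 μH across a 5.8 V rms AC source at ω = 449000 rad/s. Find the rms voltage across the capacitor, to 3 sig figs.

4.70 V

X_L = ωL = 168 Ω
X_C = 1/(ωC) = 96.0 Ω
Net reactance X = X_L − X_C = 72.4 Ω
Z = 93.9 + j72.4 Ω
|Z| = √(93.9² + 72.4²) = 119 Ω
I = V/|Z| = 48.9 mA
V_C = I·|Z_C| = 0.0489 × 96.0 = 4.70 V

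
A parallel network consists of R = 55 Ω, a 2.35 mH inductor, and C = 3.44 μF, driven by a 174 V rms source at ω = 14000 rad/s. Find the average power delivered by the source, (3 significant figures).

550 W

X_L = ωL = 32.9 Ω
X_C = 1/(ωC) = 20.8 Ω
Parallel: admittances add. Y = 1/R + 1/(jωL) + jωC
Y = (0.0182 + j0.0178) S
|Y| = 0.0254 S → |Z| = 1/|Y| = 39.3 Ω, ∠Z = −∠Y = -44.3°
I = V/|Z| = 4.42 A
P = VI cos φ = 174 × 4.42 × cos(-44.3°) = 550 W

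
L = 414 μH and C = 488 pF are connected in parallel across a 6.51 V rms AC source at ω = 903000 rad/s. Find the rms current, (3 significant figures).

X_L = ωL = 374 Ω
X_C = 1/(ωC) = 2270 Ω
Parallel: admittances add. Y = 1/(jωL) + jωC
Y = (0 − j0.00223) S
|Y| = 0.00223 S → |Z| = 1/|Y| = 448 Ω, ∠Z = −∠Y = 90.0°
I = V/|Z| = 6.51/448 = 14.5 mA

14.5 mA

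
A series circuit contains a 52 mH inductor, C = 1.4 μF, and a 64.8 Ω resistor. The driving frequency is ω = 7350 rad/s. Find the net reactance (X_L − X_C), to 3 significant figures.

X_L = ωL = 382 Ω
X_C = 1/(ωC) = 97.2 Ω
X = 382 − 97.2 = 285 Ω

285 Ω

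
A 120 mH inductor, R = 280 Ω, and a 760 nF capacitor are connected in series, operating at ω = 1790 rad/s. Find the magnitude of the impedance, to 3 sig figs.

X_L = ωL = 215 Ω
X_C = 1/(ωC) = 735 Ω
Net reactance X = X_L − X_C = -520 Ω
Z = 280 − j520 Ω
|Z| = √(280² + 520²) = 591 Ω

591 Ω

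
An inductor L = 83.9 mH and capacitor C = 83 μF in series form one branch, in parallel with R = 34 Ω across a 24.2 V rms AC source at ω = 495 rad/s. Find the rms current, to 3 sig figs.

X_L = ωL = 41.5 Ω
X_C = 1/(ωC) = 24.3 Ω
Branch 1: Z₁ = R = 34.0 Ω
Branch 2 (series LC): Z₂ = j(X_L − X_C) = j17.2 Ω
Parallel: Z = Z₁Z₂/(Z₁+Z₂), |Z| = 15.3 Ω, ∠Z = 63.2°
I = V/|Z| = 24.2/15.3 = 1.58 A

1.58 A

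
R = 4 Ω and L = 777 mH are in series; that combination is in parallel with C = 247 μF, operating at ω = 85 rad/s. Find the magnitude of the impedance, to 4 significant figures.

167.2 Ω

X_L = ωL = 66.05 Ω
X_C = 1/(ωC) = 47.63 Ω
Branch 1 (R+jX_L): Z₁ = 4.000 + j66.05 Ω, |Z₁| = 66.17 Ω
Branch 2 (−jX_C): Z₂ = −j47.63 Ω
Parallel: Z = Z₁Z₂/(Z₁+Z₂), |Z| = 167.2 Ω, ∠Z = -81.21°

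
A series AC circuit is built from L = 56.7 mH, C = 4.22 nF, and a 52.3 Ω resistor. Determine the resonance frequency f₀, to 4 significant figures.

ω₀ = 1/√(LC) = 1/√(0.0567 × 4.22e-09) = 64650 rad/s
f₀ = ω₀/(2π) = 10.29 kHz

10.29 kHz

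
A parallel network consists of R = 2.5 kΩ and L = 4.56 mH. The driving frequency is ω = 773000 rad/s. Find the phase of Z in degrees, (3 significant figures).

X_L = ωL = 3520 Ω
Parallel: admittances add. Y = 1/R + 1/(jωL)
Y = (0.000400 − j0.000284) S
|Y| = 0.000490 S → |Z| = 1/|Y| = 2040 Ω, ∠Z = −∠Y = 35.3°

35.3°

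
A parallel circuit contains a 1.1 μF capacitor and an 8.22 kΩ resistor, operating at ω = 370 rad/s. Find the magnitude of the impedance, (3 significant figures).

X_C = 1/(ωC) = 2460 Ω
Parallel: admittances add. Y = 1/R + jωC
Y = (0.000122 + j0.000407) S
|Y| = 0.000425 S → |Z| = 1/|Y| = 2350 Ω, ∠Z = −∠Y = -73.4°

2350 Ω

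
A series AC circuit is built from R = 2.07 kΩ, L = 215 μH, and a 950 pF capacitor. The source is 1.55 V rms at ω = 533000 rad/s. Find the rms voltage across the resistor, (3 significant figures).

X_L = ωL = 115 Ω
X_C = 1/(ωC) = 1970 Ω
Net reactance X = X_L − X_C = -1860 Ω
Z = 2070 − j1860 Ω
|Z| = √(2070² + 1860²) = 2780 Ω
I = V/|Z| = 557 μA
V_R = I·|Z_R| = 0.000557 × 2070 = 1.15 V

1.15 V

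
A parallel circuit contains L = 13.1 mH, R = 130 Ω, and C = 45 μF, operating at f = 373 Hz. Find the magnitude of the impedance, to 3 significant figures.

13.6 Ω

ω = 2πf = 2344 rad/s
X_L = ωL = 30.7 Ω
X_C = 1/(ωC) = 9.48 Ω
Parallel: admittances add. Y = 1/R + 1/(jωL) + jωC
Y = (0.00769 + j0.0729) S
|Y| = 0.0733 S → |Z| = 1/|Y| = 13.6 Ω, ∠Z = −∠Y = -84.0°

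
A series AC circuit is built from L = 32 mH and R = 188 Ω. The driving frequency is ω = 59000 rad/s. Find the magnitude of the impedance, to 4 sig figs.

1897 Ω

X_L = ωL = 1888 Ω
Z = 188.0 + j1888 Ω
|Z| = √(188.0² + 1888²) = 1897 Ω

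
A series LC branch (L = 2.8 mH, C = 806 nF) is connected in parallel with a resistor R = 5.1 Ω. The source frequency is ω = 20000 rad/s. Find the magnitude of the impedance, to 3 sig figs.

X_L = ωL = 56.0 Ω
X_C = 1/(ωC) = 62.0 Ω
Branch 1: Z₁ = R = 5.10 Ω
Branch 2 (series LC): Z₂ = j(X_L − X_C) = −j6.03 Ω
Parallel: Z = Z₁Z₂/(Z₁+Z₂), |Z| = 3.90 Ω, ∠Z = -40.2°

3.90 Ω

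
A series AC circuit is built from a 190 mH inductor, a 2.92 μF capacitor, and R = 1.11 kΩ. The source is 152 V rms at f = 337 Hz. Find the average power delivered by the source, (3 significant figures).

ω = 2πf = 2117 rad/s
X_L = ωL = 402 Ω
X_C = 1/(ωC) = 162 Ω
Net reactance X = X_L − X_C = 241 Ω
Z = 1110 + j241 Ω
|Z| = √(1110² + 241²) = 1140 Ω
∠Z = arctan(241/1110) = 12.2°
I = V/|Z| = 134 mA
P = VI cos φ = 152 × 0.134 × cos(12.2°) = 19.9 W

19.9 W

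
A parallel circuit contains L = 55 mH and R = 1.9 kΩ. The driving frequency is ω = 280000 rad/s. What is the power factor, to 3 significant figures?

0.992

X_L = ωL = 15400 Ω
Parallel: admittances add. Y = 1/R + 1/(jωL)
Y = (0.000526 − j6.49e-05) S
|Y| = 0.000530 S → |Z| = 1/|Y| = 1890 Ω, ∠Z = −∠Y = 7.03°
cos φ = cos(7.03°) = 0.992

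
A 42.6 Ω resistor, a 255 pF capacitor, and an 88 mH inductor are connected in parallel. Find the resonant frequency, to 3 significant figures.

ω₀ = 1/√(LC) = 1/√(0.088 × 2.55e-10) = 211100 rad/s
f₀ = ω₀/(2π) = 33.6 kHz

33.6 kHz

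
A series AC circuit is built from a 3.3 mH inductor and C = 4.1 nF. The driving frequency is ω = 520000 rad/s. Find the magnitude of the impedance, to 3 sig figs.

1250 Ω

X_L = ωL = 1720 Ω
X_C = 1/(ωC) = 469 Ω
Net reactance X = X_L − X_C = 1250 Ω
Z = j1250 Ω
|Z| = √(0² + 1250²) = 1250 Ω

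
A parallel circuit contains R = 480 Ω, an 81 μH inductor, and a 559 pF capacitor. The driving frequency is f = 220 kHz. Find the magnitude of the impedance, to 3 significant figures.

119 Ω

ω = 2πf = 1.382e+06 rad/s
X_L = ωL = 112 Ω
X_C = 1/(ωC) = 1290 Ω
Parallel: admittances add. Y = 1/R + 1/(jωL) + jωC
Y = (0.00208 − j0.00816) S
|Y| = 0.00842 S → |Z| = 1/|Y| = 119 Ω, ∠Z = −∠Y = 75.7°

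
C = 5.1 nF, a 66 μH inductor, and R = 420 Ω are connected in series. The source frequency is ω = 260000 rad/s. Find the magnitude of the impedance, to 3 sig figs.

848 Ω

X_L = ωL = 17.2 Ω
X_C = 1/(ωC) = 754 Ω
Net reactance X = X_L − X_C = -737 Ω
Z = 420 − j737 Ω
|Z| = √(420² + 737²) = 848 Ω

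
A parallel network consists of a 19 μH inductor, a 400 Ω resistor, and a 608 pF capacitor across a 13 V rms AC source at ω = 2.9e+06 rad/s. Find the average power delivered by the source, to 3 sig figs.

X_L = ωL = 55.1 Ω
X_C = 1/(ωC) = 567 Ω
Parallel: admittances add. Y = 1/R + 1/(jωL) + jωC
Y = (0.00250 − j0.0164) S
|Y| = 0.0166 S → |Z| = 1/|Y| = 60.3 Ω, ∠Z = −∠Y = 81.3°
I = V/|Z| = 215 mA
P = VI cos φ = 13 × 0.215 × cos(81.3°) = 423 mW

423 mW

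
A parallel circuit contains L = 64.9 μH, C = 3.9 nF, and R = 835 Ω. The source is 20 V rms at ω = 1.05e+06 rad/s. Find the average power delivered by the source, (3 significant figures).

479 mW

X_L = ωL = 68.1 Ω
X_C = 1/(ωC) = 244 Ω
Parallel: admittances add. Y = 1/R + 1/(jωL) + jωC
Y = (0.00120 − j0.0106) S
|Y| = 0.0106 S → |Z| = 1/|Y| = 93.9 Ω, ∠Z = −∠Y = 83.5°
I = V/|Z| = 213 mA
P = VI cos φ = 20 × 0.213 × cos(83.5°) = 479 mW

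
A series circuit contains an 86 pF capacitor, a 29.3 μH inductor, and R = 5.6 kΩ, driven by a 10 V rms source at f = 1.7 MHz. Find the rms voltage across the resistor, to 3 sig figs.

ω = 2πf = 1.068e+07 rad/s
X_L = ωL = 313 Ω
X_C = 1/(ωC) = 1090 Ω
Net reactance X = X_L − X_C = -776 Ω
Z = 5600 − j776 Ω
|Z| = √(5600² + 776²) = 5650 Ω
I = V/|Z| = 1.77 mA
V_R = I·|Z_R| = 0.00177 × 5600 = 9.91 V

9.91 V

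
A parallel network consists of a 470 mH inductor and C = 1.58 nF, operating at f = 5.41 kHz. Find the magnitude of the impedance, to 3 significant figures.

113000 Ω

ω = 2πf = 33990 rad/s
X_L = ωL = 16000 Ω
X_C = 1/(ωC) = 18600 Ω
Parallel: admittances add. Y = 1/(jωL) + jωC
Y = (0 − j8.89e-06) S
|Y| = 8.89e-06 S → |Z| = 1/|Y| = 113000 Ω, ∠Z = −∠Y = 90.0°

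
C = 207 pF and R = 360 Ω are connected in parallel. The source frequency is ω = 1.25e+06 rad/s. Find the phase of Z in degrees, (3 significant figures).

X_C = 1/(ωC) = 3860 Ω
Parallel: admittances add. Y = 1/R + jωC
Y = (0.00278 + j0.000259) S
|Y| = 0.00279 S → |Z| = 1/|Y| = 358 Ω, ∠Z = −∠Y = -5.32°

-5.32°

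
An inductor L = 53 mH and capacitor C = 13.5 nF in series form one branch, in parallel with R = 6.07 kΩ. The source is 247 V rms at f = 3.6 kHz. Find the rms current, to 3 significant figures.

ω = 2πf = 22620 rad/s
X_L = ωL = 1200 Ω
X_C = 1/(ωC) = 3270 Ω
Branch 1: Z₁ = R = 6070 Ω
Branch 2 (series LC): Z₂ = j(X_L − X_C) = −j2080 Ω
Parallel: Z = Z₁Z₂/(Z₁+Z₂), |Z| = 1960 Ω, ∠Z = -71.1°
I = V/|Z| = 247/1960 = 126 mA

126 mA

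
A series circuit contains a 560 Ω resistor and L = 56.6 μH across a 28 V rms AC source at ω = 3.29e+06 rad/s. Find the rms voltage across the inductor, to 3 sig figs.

8.84 V

X_L = ωL = 186 Ω
Z = 560 + j186 Ω
|Z| = √(560² + 186²) = 590 Ω
I = V/|Z| = 47.4 mA
V_L = I·|Z_L| = 0.0474 × 186 = 8.84 V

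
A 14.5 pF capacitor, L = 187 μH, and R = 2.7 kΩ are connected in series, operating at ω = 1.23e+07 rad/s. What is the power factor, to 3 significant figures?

0.632

X_L = ωL = 2300 Ω
X_C = 1/(ωC) = 5610 Ω
Net reactance X = X_L − X_C = -3310 Ω
Z = 2700 − j3310 Ω
|Z| = √(2700² + 3310²) = 4270 Ω
∠Z = arctan(-3310/2700) = -50.8°
cos φ = cos(-50.8°) = 0.632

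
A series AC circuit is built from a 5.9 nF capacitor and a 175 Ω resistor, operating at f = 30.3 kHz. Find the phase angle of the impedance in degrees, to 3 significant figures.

-78.9°

ω = 2πf = 190400 rad/s
X_C = 1/(ωC) = 890 Ω
Z = 175 − j890 Ω
|Z| = √(175² + 890²) = 907 Ω
∠Z = arctan(-890/175) = -78.9°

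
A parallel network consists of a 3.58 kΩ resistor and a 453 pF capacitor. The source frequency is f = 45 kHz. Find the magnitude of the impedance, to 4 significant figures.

3254 Ω

ω = 2πf = 282700 rad/s
X_C = 1/(ωC) = 7807 Ω
Parallel: admittances add. Y = 1/R + jωC
Y = (0.0002793 + j0.0001281) S
|Y| = 0.0003073 S → |Z| = 1/|Y| = 3254 Ω, ∠Z = −∠Y = -24.63°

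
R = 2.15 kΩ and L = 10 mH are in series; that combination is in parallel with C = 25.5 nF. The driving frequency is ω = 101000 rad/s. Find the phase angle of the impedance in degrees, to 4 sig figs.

X_L = ωL = 1010 Ω
X_C = 1/(ωC) = 388.3 Ω
Branch 1 (R+jX_L): Z₁ = 2150 + j1010 Ω, |Z₁| = 2375 Ω
Branch 2 (−jX_C): Z₂ = −j388.3 Ω
Parallel: Z = Z₁Z₂/(Z₁+Z₂), |Z| = 412.1 Ω, ∠Z = -80.97°

-80.97°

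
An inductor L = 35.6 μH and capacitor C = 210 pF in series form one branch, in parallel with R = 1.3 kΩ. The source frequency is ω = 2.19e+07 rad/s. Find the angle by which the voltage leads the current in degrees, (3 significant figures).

66.6°

X_L = ωL = 780 Ω
X_C = 1/(ωC) = 217 Ω
Branch 1: Z₁ = R = 1300 Ω
Branch 2 (series LC): Z₂ = j(X_L − X_C) = j562 Ω
Parallel: Z = Z₁Z₂/(Z₁+Z₂), |Z| = 516 Ω, ∠Z = 66.6°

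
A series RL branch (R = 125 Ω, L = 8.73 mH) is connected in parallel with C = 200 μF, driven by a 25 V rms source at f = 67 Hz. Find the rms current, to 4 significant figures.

2.108 A

ω = 2πf = 421.0 rad/s
X_L = ωL = 3.675 Ω
X_C = 1/(ωC) = 11.88 Ω
Branch 1 (R+jX_L): Z₁ = 125.0 + j3.675 Ω, |Z₁| = 125.1 Ω
Branch 2 (−jX_C): Z₂ = −j11.88 Ω
Parallel: Z = Z₁Z₂/(Z₁+Z₂), |Z| = 11.86 Ω, ∠Z = -84.56°
I = V/|Z| = 25/11.86 = 2.108 A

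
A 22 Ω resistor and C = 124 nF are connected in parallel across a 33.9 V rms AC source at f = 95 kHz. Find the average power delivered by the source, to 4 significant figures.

52.24 W

ω = 2πf = 596900 rad/s
X_C = 1/(ωC) = 13.51 Ω
Parallel: admittances add. Y = 1/R + jωC
Y = (0.04545 + j0.07402) S
|Y| = 0.08686 S → |Z| = 1/|Y| = 11.51 Ω, ∠Z = −∠Y = -58.45°
I = V/|Z| = 2.945 A
P = VI cos φ = 33.9 × 2.945 × cos(-58.45°) = 52.24 W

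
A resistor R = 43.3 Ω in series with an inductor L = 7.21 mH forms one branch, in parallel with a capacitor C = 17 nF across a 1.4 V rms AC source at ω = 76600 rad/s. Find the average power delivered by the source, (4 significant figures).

X_L = ωL = 552.3 Ω
X_C = 1/(ωC) = 767.9 Ω
Branch 1 (R+jX_L): Z₁ = 43.30 + j552.3 Ω, |Z₁| = 554.0 Ω
Branch 2 (−jX_C): Z₂ = −j767.9 Ω
Parallel: Z = Z₁Z₂/(Z₁+Z₂), |Z| = 1934 Ω, ∠Z = 74.16°
I = V/|Z| = 723.8 μA
P = VI cos φ = 1.4 × 0.0007238 × cos(74.16°) = 276.5 μW

276.5 μW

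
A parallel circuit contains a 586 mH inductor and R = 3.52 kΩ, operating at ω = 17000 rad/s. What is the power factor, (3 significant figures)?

X_L = ωL = 9960 Ω
Parallel: admittances add. Y = 1/R + 1/(jωL)
Y = (0.000284 − j0.000100) S
|Y| = 0.000301 S → |Z| = 1/|Y| = 3320 Ω, ∠Z = −∠Y = 19.5°
cos φ = cos(19.5°) = 0.943

0.943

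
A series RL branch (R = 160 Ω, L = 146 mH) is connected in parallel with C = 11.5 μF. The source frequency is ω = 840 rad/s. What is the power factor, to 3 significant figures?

X_L = ωL = 123 Ω
X_C = 1/(ωC) = 104 Ω
Branch 1 (R+jX_L): Z₁ = 160 + j123 Ω, |Z₁| = 202 Ω
Branch 2 (−jX_C): Z₂ = −j104 Ω
Parallel: Z = Z₁Z₂/(Z₁+Z₂), |Z| = 130 Ω, ∠Z = -59.3°
cos φ = cos(-59.3°) = 0.510

0.510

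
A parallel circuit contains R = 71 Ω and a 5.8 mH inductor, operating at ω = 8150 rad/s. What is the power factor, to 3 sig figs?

X_L = ωL = 47.3 Ω
Parallel: admittances add. Y = 1/R + 1/(jωL)
Y = (0.0141 − j0.0212) S
|Y| = 0.0254 S → |Z| = 1/|Y| = 39.3 Ω, ∠Z = −∠Y = 56.3°
cos φ = cos(56.3°) = 0.554

0.554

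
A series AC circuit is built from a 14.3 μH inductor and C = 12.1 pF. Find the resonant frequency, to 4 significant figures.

12.10 MHz

ω₀ = 1/√(LC) = 1/√(1.43e-05 × 1.21e-11) = 7.602e+07 rad/s
f₀ = ω₀/(2π) = 12.10 MHz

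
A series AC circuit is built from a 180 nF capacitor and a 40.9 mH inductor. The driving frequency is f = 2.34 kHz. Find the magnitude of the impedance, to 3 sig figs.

ω = 2πf = 14700 rad/s
X_L = ωL = 601 Ω
X_C = 1/(ωC) = 378 Ω
Net reactance X = X_L − X_C = 223 Ω
Z = j223 Ω
|Z| = √(0² + 223²) = 223 Ω

223 Ω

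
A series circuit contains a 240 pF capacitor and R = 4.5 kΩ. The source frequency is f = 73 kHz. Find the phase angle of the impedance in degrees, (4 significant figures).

ω = 2πf = 458700 rad/s
X_C = 1/(ωC) = 9084 Ω
Z = 4500 − j9084 Ω
|Z| = √(4500² + 9084²) = 10140 Ω
∠Z = arctan(-9084/4500) = -63.65°

-63.65°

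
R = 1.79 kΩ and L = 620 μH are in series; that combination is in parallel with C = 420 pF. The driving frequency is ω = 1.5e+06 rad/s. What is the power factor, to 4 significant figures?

X_L = ωL = 930.0 Ω
X_C = 1/(ωC) = 1587 Ω
Branch 1 (R+jX_L): Z₁ = 1790 + j930.0 Ω, |Z₁| = 2017 Ω
Branch 2 (−jX_C): Z₂ = −j1587 Ω
Parallel: Z = Z₁Z₂/(Z₁+Z₂), |Z| = 1679 Ω, ∠Z = -42.38°
cos φ = cos(-42.38°) = 0.7387

0.7387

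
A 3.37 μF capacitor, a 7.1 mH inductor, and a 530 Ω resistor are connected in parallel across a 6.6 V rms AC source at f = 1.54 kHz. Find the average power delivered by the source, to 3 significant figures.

82.2 mW

ω = 2πf = 9676 rad/s
X_L = ωL = 68.7 Ω
X_C = 1/(ωC) = 30.7 Ω
Parallel: admittances add. Y = 1/R + 1/(jωL) + jωC
Y = (0.00189 + j0.0181) S
|Y| = 0.0182 S → |Z| = 1/|Y| = 55.1 Ω, ∠Z = −∠Y = -84.0°
I = V/|Z| = 120 mA
P = VI cos φ = 6.6 × 0.120 × cos(-84.0°) = 82.2 mW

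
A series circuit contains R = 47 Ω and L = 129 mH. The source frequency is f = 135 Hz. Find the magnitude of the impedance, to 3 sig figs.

ω = 2πf = 848.2 rad/s
X_L = ωL = 109 Ω
Z = 47.0 + j109 Ω
|Z| = √(47.0² + 109²) = 119 Ω

119 Ω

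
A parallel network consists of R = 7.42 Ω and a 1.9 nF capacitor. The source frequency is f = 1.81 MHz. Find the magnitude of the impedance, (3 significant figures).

ω = 2πf = 1.137e+07 rad/s
X_C = 1/(ωC) = 46.3 Ω
Parallel: admittances add. Y = 1/R + jωC
Y = (0.135 + j0.0216) S
|Y| = 0.136 S → |Z| = 1/|Y| = 7.33 Ω, ∠Z = −∠Y = -9.11°

7.33 Ω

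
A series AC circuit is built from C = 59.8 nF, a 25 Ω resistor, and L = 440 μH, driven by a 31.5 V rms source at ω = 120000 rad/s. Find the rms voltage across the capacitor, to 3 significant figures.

X_L = ωL = 52.8 Ω
X_C = 1/(ωC) = 139 Ω
Net reactance X = X_L − X_C = -86.6 Ω
Z = 25.0 − j86.6 Ω
|Z| = √(25.0² + 86.6²) = 90.1 Ω
I = V/|Z| = 350 mA
V_C = I·|Z_C| = 0.350 × 139 = 48.7 V

48.7 V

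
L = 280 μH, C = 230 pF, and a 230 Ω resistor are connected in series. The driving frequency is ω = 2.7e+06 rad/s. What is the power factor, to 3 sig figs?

X_L = ωL = 756 Ω
X_C = 1/(ωC) = 1610 Ω
Net reactance X = X_L − X_C = -854 Ω
Z = 230 − j854 Ω
|Z| = √(230² + 854²) = 885 Ω
∠Z = arctan(-854/230) = -74.9°
cos φ = cos(-74.9°) = 0.260

0.260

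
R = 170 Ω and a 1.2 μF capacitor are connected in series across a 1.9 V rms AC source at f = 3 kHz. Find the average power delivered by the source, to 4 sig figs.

19.89 mW

ω = 2πf = 18850 rad/s
X_C = 1/(ωC) = 44.21 Ω
Z = 170.0 − j44.21 Ω
|Z| = √(170.0² + 44.21²) = 175.7 Ω
∠Z = arctan(-44.21/170.0) = -14.58°
I = V/|Z| = 10.82 mA
P = VI cos φ = 1.9 × 0.01082 × cos(-14.58°) = 19.89 mW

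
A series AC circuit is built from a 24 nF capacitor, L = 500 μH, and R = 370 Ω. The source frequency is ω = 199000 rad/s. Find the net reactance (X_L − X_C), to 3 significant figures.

X_L = ωL = 99.5 Ω
X_C = 1/(ωC) = 209 Ω
X = 99.5 − 209 = -110 Ω

-110 Ω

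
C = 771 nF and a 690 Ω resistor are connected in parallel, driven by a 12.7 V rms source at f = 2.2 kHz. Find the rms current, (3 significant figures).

ω = 2πf = 13820 rad/s
X_C = 1/(ωC) = 93.8 Ω
Parallel: admittances add. Y = 1/R + jωC
Y = (0.00145 + j0.0107) S
|Y| = 0.0108 S → |Z| = 1/|Y| = 93.0 Ω, ∠Z = −∠Y = -82.3°
I = V/|Z| = 12.7/93.0 = 137 mA

137 mA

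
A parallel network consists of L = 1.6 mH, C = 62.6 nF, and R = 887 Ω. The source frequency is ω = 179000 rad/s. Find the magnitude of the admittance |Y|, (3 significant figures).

7.80 mS

X_L = ωL = 286 Ω
X_C = 1/(ωC) = 89.2 Ω
Parallel: admittances add. Y = 1/R + 1/(jωL) + jωC
Y = (0.00113 + j0.00771) S
|Y| = 0.00780 S → |Z| = 1/|Y| = 128 Ω, ∠Z = −∠Y = -81.7°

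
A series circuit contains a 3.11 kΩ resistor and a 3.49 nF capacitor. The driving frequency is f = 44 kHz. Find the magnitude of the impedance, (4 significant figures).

ω = 2πf = 276500 rad/s
X_C = 1/(ωC) = 1036 Ω
Z = 3110 − j1036 Ω
|Z| = √(3110² + 1036²) = 3278 Ω

3278 Ω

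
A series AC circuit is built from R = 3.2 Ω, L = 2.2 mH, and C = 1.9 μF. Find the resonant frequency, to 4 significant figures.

2.462 kHz

ω₀ = 1/√(LC) = 1/√(0.0022 × 1.9e-06) = 15470 rad/s
f₀ = ω₀/(2π) = 2.462 kHz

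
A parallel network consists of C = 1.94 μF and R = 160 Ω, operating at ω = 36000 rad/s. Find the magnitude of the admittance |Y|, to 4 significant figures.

X_C = 1/(ωC) = 14.32 Ω
Parallel: admittances add. Y = 1/R + jωC
Y = (0.006250 + j0.06984) S
|Y| = 0.07012 S → |Z| = 1/|Y| = 14.26 Ω, ∠Z = −∠Y = -84.89°

70.12 mS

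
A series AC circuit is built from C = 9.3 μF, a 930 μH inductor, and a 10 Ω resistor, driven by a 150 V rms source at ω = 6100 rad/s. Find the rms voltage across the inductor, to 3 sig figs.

54.6 V

X_L = ωL = 5.67 Ω
X_C = 1/(ωC) = 17.6 Ω
Net reactance X = X_L − X_C = -12.0 Ω
Z = 10.0 − j12.0 Ω
|Z| = √(10.0² + 12.0²) = 15.6 Ω
I = V/|Z| = 9.62 A
V_L = I·|Z_L| = 9.62 × 5.67 = 54.6 V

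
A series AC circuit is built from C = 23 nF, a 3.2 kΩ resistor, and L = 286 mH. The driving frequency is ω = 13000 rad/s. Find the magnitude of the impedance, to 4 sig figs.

3222 Ω

X_L = ωL = 3718 Ω
X_C = 1/(ωC) = 3344 Ω
Net reactance X = X_L − X_C = 373.5 Ω
Z = 3200 + j373.5 Ω
|Z| = √(3200² + 373.5²) = 3222 Ω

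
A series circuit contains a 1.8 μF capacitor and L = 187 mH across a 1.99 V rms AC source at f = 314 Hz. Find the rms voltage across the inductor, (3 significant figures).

8.41 V

ω = 2πf = 1973 rad/s
X_L = ωL = 369 Ω
X_C = 1/(ωC) = 282 Ω
Net reactance X = X_L − X_C = 87.3 Ω
Z = j87.3 Ω
|Z| = √(0² + 87.3²) = 87.3 Ω
I = V/|Z| = 22.8 mA
V_L = I·|Z_L| = 0.0228 × 369 = 8.41 V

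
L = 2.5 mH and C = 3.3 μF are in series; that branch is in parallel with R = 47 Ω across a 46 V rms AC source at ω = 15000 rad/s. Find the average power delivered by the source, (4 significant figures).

45.02 W

X_L = ωL = 37.50 Ω
X_C = 1/(ωC) = 20.20 Ω
Branch 1: Z₁ = R = 47.00 Ω
Branch 2 (series LC): Z₂ = j(X_L − X_C) = j17.30 Ω
Parallel: Z = Z₁Z₂/(Z₁+Z₂), |Z| = 16.23 Ω, ∠Z = 69.79°
I = V/|Z| = 2.834 A
P = VI cos φ = 46 × 2.834 × cos(69.79°) = 45.02 W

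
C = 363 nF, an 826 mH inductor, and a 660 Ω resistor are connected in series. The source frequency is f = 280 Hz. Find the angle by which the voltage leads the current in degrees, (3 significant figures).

-9.69°

ω = 2πf = 1759 rad/s
X_L = ωL = 1450 Ω
X_C = 1/(ωC) = 1570 Ω
Net reactance X = X_L − X_C = -113 Ω
Z = 660 − j113 Ω
|Z| = √(660² + 113²) = 670 Ω
∠Z = arctan(-113/660) = -9.69°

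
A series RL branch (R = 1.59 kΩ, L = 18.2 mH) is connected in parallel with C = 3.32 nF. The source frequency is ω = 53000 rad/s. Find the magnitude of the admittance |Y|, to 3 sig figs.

X_L = ωL = 965 Ω
X_C = 1/(ωC) = 5680 Ω
Branch 1 (R+jX_L): Z₁ = 1590 + j965 Ω, |Z₁| = 1860 Ω
Branch 2 (−jX_C): Z₂ = −j5680 Ω
Parallel: Z = Z₁Z₂/(Z₁+Z₂), |Z| = 2120 Ω, ∠Z = 12.6°
|Y| = 1/|Z| = 471 μS

471 μS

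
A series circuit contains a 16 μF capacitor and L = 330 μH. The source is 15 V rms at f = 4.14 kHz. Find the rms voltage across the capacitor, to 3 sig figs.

ω = 2πf = 26010 rad/s
X_L = ωL = 8.58 Ω
X_C = 1/(ωC) = 2.40 Ω
Net reactance X = X_L − X_C = 6.18 Ω
Z = j6.18 Ω
|Z| = √(0² + 6.18²) = 6.18 Ω
I = V/|Z| = 2.43 A
V_C = I·|Z_C| = 2.43 × 2.40 = 5.83 V

5.83 V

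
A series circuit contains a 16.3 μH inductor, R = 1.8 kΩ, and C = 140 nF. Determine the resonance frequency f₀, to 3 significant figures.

ω₀ = 1/√(LC) = 1/√(1.63e-05 × 1.4e-07) = 662000 rad/s
f₀ = ω₀/(2π) = 105 kHz

105 kHz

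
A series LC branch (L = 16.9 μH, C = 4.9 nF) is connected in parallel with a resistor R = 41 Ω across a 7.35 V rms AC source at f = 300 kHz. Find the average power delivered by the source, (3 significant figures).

1.32 W

ω = 2πf = 1.885e+06 rad/s
X_L = ωL = 31.9 Ω
X_C = 1/(ωC) = 108 Ω
Branch 1: Z₁ = R = 41.0 Ω
Branch 2 (series LC): Z₂ = j(X_L − X_C) = −j76.4 Ω
Parallel: Z = Z₁Z₂/(Z₁+Z₂), |Z| = 36.1 Ω, ∠Z = -28.2°
I = V/|Z| = 203 mA
P = VI cos φ = 7.35 × 0.203 × cos(-28.2°) = 1.32 W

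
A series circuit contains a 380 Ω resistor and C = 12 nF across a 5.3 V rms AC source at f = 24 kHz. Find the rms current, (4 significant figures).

7.903 mA

ω = 2πf = 150800 rad/s
X_C = 1/(ωC) = 552.6 Ω
Z = 380.0 − j552.6 Ω
|Z| = √(380.0² + 552.6²) = 670.7 Ω
I = V/|Z| = 5.3/670.7 = 7.903 mA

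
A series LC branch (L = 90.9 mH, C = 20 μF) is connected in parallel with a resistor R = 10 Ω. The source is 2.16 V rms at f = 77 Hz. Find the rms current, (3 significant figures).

ω = 2πf = 483.8 rad/s
X_L = ωL = 44.0 Ω
X_C = 1/(ωC) = 103 Ω
Branch 1: Z₁ = R = 10.0 Ω
Branch 2 (series LC): Z₂ = j(X_L − X_C) = −j59.4 Ω
Parallel: Z = Z₁Z₂/(Z₁+Z₂), |Z| = 9.86 Ω, ∠Z = -9.56°
I = V/|Z| = 2.16/9.86 = 219 mA

219 mA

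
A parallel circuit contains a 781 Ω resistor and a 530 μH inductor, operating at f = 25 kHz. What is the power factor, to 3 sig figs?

0.106

ω = 2πf = 157100 rad/s
X_L = ωL = 83.3 Ω
Parallel: admittances add. Y = 1/R + 1/(jωL)
Y = (0.00128 − j0.0120) S
|Y| = 0.0121 S → |Z| = 1/|Y| = 82.8 Ω, ∠Z = −∠Y = 83.9°
cos φ = cos(83.9°) = 0.106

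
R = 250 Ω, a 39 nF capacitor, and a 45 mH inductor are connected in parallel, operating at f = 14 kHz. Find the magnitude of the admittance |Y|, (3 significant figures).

5.11 mS

ω = 2πf = 87960 rad/s
X_L = ωL = 3960 Ω
X_C = 1/(ωC) = 291 Ω
Parallel: admittances add. Y = 1/R + 1/(jωL) + jωC
Y = (0.00400 + j0.00318) S
|Y| = 0.00511 S → |Z| = 1/|Y| = 196 Ω, ∠Z = −∠Y = -38.5°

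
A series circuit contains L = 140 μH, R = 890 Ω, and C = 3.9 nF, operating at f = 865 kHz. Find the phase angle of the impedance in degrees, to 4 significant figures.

38.73°

ω = 2πf = 5.435e+06 rad/s
X_L = ωL = 760.9 Ω
X_C = 1/(ωC) = 47.18 Ω
Net reactance X = X_L − X_C = 713.7 Ω
Z = 890.0 + j713.7 Ω
|Z| = √(890.0² + 713.7²) = 1141 Ω
∠Z = arctan(713.7/890.0) = 38.73°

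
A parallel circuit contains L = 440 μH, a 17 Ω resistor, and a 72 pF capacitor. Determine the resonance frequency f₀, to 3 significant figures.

ω₀ = 1/√(LC) = 1/√(0.00044 × 7.2e-11) = 5.618e+06 rad/s
f₀ = ω₀/(2π) = 894 kHz

894 kHz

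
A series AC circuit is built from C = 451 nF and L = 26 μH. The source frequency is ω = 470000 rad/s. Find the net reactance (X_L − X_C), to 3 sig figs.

7.50 Ω

X_L = ωL = 12.2 Ω
X_C = 1/(ωC) = 4.72 Ω
X = 12.2 − 4.72 = 7.50 Ω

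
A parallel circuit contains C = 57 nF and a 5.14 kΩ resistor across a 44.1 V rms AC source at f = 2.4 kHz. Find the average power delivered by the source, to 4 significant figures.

378.4 mW

ω = 2πf = 15080 rad/s
X_C = 1/(ωC) = 1163 Ω
Parallel: admittances add. Y = 1/R + jωC
Y = (0.0001946 + j0.0008595) S
|Y| = 0.0008813 S → |Z| = 1/|Y| = 1135 Ω, ∠Z = −∠Y = -77.25°
I = V/|Z| = 38.86 mA
P = VI cos φ = 44.1 × 0.03886 × cos(-77.25°) = 378.4 mW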